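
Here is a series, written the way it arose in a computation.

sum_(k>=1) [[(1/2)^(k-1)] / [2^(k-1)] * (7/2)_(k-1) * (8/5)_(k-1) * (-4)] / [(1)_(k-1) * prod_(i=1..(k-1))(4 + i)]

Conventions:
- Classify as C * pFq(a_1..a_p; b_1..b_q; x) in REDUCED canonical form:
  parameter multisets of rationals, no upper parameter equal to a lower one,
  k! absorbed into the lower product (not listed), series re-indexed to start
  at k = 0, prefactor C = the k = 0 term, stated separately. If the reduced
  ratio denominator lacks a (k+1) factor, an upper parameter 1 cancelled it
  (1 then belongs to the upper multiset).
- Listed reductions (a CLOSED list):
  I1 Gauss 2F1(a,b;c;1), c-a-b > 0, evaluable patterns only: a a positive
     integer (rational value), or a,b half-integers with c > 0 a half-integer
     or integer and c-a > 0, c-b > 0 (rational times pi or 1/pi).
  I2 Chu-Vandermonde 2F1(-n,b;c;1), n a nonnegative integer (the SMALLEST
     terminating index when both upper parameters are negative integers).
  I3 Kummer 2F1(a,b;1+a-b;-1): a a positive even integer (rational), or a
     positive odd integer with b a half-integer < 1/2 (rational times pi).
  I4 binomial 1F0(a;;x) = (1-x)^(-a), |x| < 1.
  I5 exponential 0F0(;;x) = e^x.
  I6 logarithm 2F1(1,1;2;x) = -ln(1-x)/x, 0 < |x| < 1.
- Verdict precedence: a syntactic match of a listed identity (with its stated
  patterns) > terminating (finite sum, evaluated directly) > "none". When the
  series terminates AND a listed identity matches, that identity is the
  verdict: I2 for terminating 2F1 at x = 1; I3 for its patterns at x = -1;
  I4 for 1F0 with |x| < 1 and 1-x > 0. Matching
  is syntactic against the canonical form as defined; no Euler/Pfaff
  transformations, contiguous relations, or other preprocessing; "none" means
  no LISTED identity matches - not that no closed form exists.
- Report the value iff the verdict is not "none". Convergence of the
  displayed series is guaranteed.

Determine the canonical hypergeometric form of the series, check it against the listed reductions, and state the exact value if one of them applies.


With C = -4: the canonical form is 2F1(8/5, 7/2; 5; 1/4). Verdict: no listed reduction: x = 1/4 and upper {8/5, 7/2} fail every I1-I6 pattern.

Key observation: t_0 = -4 here, and the two k-th powers (C = -4) combine into one argument.
Consecutive-term ratio: r(k) = (1/4) * (k+8/5) (k+7/2) / [(k+5) (k+1)] - poly over poly, x = (1/4) from leading terms; C = -4 at k = 0.


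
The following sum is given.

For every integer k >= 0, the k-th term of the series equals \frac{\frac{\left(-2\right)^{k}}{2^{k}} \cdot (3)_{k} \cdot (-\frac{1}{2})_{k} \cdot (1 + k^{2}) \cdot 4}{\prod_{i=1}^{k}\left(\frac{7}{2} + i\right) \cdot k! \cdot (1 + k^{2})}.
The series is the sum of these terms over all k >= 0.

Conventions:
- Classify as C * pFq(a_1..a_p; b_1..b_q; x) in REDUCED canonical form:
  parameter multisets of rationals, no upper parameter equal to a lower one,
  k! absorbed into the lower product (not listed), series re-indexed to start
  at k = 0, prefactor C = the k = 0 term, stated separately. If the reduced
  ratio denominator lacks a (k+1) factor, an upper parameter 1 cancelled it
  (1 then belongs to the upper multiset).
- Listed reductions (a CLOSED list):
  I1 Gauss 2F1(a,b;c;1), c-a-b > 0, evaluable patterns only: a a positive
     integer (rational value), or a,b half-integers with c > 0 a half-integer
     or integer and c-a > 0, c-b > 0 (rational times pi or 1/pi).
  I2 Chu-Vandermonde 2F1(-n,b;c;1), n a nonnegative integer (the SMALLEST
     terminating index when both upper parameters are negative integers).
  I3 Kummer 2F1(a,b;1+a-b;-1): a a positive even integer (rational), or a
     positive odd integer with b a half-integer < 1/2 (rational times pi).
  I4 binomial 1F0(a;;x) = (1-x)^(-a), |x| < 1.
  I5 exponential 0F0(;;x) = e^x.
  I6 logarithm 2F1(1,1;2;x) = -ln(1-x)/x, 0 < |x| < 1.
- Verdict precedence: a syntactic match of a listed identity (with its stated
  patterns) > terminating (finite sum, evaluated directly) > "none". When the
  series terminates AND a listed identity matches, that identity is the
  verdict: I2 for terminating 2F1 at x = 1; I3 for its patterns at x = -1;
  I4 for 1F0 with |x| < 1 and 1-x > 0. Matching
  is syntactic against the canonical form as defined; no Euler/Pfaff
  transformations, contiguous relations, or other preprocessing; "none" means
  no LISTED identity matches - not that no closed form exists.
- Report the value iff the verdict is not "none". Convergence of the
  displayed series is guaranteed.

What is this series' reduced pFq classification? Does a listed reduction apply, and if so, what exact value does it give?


The series (x = -1) is 2F1: upper {-\frac{1}{2}, 3}, lower {\frac{9}{2}}, prefactor 4. Verdict at x = -1: Kummer's theorem (I3) matches (x = -1; c = \frac{9}{2} equals 1+a-b for upper {-\frac{1}{2}, 3}: listed pattern). Its exact value is \frac{105}{64} \cdot \pi.

The tell: t_0 being 4, the two k-th powers (prefactor 4) combine into one argument.
Term ratio: r(k) = -1 * (k-\frac{1}{2}) (k+3) / [(k+\frac{9}{2}) (k+1)] - rational in k. x = -1; t_0 = 4; negate the roots.


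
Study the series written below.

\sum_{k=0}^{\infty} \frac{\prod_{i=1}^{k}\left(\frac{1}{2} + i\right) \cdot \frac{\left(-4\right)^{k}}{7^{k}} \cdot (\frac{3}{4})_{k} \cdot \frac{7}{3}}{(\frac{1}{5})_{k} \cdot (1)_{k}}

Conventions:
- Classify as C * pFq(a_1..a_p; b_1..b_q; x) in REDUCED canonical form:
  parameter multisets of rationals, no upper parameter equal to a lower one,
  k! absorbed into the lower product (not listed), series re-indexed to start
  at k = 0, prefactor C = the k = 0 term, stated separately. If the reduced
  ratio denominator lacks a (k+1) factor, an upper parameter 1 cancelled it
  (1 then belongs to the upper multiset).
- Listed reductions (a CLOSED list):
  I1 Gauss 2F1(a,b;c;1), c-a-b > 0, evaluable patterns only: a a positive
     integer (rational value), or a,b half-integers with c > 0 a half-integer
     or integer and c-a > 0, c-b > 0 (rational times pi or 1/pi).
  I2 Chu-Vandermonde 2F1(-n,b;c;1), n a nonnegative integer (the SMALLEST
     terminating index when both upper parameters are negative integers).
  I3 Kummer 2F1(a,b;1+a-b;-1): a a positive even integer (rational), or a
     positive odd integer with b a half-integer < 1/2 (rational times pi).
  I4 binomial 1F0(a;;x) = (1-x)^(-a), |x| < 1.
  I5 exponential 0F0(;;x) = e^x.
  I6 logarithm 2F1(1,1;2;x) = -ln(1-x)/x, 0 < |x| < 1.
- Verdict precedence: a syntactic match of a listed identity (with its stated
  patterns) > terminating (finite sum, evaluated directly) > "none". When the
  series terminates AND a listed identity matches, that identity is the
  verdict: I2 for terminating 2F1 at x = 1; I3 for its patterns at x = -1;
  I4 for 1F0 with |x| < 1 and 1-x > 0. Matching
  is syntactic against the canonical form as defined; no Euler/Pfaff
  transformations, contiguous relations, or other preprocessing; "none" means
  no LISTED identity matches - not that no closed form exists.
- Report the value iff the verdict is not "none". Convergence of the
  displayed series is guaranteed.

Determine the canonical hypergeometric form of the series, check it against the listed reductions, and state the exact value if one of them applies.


First insight: with t_0 = \frac{7}{3}, the running product (C = 7/3) telescopes to a rising factorial.
Step ratio: r(k) = -\frac{4}{7} * (k+\frac{3}{4}) (k+\frac{3}{2}) / [(k+\frac{1}{5}) (k+1)] - rational; roots negated = parameters, x = -\frac{4}{7}, C = \frac{7}{3}.

This is \frac{7}{3} * 2F1(\frac{3}{4}, \frac{3}{2}; \frac{1}{5}; -\frac{4}{7}) in reduced canonical form. Verdict: none. A 2F1 with upper {\frac{3}{4}, \frac{3}{2}} fits none of I1-I6 at x = -\frac{4}{7}; the sum runs forever.


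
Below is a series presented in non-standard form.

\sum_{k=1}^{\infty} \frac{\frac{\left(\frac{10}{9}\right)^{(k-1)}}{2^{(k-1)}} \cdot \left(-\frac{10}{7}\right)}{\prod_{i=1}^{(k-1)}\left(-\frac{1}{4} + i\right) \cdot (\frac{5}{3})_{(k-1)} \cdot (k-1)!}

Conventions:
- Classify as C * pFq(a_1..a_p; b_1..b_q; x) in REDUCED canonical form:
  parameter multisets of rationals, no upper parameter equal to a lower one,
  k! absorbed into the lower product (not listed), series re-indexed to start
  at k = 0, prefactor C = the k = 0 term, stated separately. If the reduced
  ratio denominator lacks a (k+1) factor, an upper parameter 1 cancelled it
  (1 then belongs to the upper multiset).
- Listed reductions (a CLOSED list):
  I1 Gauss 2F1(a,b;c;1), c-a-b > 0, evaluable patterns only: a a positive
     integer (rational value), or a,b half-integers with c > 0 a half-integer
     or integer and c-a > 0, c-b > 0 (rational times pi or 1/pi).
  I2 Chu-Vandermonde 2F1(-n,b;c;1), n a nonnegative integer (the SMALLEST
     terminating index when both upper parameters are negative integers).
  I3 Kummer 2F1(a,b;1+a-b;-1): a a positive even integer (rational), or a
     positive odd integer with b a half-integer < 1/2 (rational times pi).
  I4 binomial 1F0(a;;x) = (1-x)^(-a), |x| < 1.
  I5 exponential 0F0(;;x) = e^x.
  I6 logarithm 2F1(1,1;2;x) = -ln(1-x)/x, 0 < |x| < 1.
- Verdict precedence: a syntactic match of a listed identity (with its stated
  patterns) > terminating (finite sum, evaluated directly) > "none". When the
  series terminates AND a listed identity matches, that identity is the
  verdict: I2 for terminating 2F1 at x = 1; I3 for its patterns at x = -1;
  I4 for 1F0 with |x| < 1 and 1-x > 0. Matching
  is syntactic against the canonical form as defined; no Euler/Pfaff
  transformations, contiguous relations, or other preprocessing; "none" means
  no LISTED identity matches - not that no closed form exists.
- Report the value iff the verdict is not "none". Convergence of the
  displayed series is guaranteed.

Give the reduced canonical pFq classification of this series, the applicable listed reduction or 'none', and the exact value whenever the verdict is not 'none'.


x = \frac{5}{9} here; the reduced form reads 0F2, upper {-}, lower {\frac{3}{4}, \frac{5}{3}}, C = -\frac{10}{7}. Verdict: no listed reduction: x = \frac{5}{9} and upper {-} fail every I1-I6 pattern.

Key step: x = \frac{5}{9} and the lower running product (prefactor -10/7) is a rising factorial.
Ratio: r(k) = \frac{5}{9} * 1 / [(k+\frac{3}{4}) (k+\frac{5}{3}) (k+1)] - rational in k, leading ratio \frac{5}{9}; with t_0 = -\frac{10}{7}, classification follows.


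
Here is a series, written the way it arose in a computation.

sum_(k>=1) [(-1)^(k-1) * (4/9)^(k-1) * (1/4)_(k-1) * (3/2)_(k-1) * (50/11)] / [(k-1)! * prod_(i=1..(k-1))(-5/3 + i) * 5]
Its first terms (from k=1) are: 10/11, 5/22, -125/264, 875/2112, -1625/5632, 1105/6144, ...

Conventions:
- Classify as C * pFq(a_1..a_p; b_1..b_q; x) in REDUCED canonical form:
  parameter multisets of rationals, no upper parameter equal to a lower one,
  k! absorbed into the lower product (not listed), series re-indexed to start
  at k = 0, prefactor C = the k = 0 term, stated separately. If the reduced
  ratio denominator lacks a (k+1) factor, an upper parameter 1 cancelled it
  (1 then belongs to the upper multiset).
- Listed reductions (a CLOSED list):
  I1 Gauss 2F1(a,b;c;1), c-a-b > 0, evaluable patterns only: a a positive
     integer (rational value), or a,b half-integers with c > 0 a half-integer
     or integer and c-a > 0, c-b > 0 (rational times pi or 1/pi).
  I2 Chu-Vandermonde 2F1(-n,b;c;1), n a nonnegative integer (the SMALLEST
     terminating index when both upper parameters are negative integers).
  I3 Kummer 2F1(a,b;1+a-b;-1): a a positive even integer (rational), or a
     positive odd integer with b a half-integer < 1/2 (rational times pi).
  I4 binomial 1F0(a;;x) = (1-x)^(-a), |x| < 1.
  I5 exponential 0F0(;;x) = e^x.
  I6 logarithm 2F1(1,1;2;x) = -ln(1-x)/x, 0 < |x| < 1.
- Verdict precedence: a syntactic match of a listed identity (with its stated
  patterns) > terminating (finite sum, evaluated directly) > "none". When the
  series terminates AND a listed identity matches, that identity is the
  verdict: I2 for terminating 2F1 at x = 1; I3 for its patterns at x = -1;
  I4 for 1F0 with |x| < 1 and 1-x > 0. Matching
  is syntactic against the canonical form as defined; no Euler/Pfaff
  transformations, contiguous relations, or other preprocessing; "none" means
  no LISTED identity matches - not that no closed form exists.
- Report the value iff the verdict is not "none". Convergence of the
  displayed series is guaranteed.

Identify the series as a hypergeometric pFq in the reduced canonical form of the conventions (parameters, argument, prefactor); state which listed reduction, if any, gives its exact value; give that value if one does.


At argument -4/9: a 2F1 with upper {1/4, 3/2}, lower {-2/3}, scaled by C = 10/11. Verdict: none (x = -4/9): each listed identity misses the multisets {1/4, 3/2} ; {-2/3}.

First insight: t_0 being 10/11, the lower running product (C = 10/11) is a rising factorial.
Ratio: r(k) = (-4/9) * (k+1/4) (k+3/2) / [(k-2/3) (k+1)] - rational in k, leading ratio (-4/9); with t_0 = 10/11, classification follows.


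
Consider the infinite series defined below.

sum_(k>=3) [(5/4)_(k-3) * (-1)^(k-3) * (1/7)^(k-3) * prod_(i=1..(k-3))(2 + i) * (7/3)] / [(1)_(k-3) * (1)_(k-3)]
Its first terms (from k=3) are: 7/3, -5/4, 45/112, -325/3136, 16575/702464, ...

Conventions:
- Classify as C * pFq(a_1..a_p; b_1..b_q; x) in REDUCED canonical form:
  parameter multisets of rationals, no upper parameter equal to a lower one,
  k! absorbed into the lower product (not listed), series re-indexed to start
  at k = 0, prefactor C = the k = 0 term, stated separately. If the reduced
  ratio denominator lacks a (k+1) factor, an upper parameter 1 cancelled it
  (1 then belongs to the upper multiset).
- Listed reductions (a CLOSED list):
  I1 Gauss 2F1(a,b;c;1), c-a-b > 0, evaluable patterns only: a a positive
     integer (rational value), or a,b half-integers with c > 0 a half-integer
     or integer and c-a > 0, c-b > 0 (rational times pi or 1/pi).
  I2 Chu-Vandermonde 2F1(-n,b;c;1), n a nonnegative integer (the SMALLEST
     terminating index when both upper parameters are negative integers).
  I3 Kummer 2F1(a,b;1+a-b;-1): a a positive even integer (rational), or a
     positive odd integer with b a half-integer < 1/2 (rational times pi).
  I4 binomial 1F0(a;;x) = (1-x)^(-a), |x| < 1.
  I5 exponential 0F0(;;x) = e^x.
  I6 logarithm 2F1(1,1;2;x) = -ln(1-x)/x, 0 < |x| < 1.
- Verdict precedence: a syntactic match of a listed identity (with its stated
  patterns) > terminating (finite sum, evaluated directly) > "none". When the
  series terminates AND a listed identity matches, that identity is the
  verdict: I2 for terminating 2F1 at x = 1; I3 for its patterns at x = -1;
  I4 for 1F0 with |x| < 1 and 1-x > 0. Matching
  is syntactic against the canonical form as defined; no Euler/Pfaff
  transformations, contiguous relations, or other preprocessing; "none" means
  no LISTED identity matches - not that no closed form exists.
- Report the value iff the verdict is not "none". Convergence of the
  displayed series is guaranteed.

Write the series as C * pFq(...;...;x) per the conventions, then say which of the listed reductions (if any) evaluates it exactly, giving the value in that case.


Reduced: x = -1/7, 2F1, upper = {5/4, 3}, lower = {1}, C = 7/3. Verdict: no listed reduction: x = -1/7 and upper {5/4, 3} fail every I1-I6 pattern.

Key observation: x = (-1/7) and the running product (C = 7/3, x = -1/7) telescopes to a rising factorial.
Adjacent-term ratio: r(k) = (-1/7) * (k+5/4) (k+3) / [(k+1) (k+1)] ; factor over Q: parameters, x = (-1/7), and C = 7/3.


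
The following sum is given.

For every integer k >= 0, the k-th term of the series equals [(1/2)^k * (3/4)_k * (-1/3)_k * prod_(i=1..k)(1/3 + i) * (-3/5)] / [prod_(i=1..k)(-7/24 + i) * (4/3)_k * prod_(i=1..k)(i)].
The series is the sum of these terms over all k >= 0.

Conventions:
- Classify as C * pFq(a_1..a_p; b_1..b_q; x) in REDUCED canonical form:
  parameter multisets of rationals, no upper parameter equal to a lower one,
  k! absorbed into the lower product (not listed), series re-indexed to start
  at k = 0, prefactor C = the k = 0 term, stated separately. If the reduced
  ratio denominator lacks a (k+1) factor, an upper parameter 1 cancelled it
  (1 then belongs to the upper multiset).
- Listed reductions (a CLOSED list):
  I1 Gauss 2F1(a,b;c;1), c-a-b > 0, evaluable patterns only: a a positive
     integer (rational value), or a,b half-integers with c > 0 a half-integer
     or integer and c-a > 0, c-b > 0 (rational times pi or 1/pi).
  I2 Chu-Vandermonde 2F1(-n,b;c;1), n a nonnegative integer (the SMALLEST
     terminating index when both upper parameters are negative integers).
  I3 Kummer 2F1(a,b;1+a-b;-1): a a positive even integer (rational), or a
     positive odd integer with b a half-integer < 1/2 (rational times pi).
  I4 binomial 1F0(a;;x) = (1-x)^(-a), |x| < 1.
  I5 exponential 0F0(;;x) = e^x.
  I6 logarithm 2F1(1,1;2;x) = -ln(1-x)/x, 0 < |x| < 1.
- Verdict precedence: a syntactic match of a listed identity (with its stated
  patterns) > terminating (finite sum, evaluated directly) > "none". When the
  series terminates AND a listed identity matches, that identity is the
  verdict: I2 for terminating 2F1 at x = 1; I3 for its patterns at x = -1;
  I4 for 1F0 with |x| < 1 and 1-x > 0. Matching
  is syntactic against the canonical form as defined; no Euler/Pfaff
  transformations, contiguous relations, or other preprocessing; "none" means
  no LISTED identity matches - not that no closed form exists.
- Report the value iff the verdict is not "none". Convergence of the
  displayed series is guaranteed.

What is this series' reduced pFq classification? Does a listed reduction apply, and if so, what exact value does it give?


x = 1/2 here; the reduced form reads 2F1, upper {-1/3, 3/4}, lower {17/24}, C = -3/5. Verdict: none. A 2F1 with upper {-1/3, 3/4} fits none of I1-I6 at x = 1/2; the sum runs forever.

Key step: with t_0 = -3/5, the parameter 4/3 appears in both the upper and lower lists and cancels.
Step ratio: r(k) = (1/2) * (k-1/3) (k+3/4) / [(k+17/24) (k+1)] ; factor over Q: parameters, x = (1/2), and C = -3/5.


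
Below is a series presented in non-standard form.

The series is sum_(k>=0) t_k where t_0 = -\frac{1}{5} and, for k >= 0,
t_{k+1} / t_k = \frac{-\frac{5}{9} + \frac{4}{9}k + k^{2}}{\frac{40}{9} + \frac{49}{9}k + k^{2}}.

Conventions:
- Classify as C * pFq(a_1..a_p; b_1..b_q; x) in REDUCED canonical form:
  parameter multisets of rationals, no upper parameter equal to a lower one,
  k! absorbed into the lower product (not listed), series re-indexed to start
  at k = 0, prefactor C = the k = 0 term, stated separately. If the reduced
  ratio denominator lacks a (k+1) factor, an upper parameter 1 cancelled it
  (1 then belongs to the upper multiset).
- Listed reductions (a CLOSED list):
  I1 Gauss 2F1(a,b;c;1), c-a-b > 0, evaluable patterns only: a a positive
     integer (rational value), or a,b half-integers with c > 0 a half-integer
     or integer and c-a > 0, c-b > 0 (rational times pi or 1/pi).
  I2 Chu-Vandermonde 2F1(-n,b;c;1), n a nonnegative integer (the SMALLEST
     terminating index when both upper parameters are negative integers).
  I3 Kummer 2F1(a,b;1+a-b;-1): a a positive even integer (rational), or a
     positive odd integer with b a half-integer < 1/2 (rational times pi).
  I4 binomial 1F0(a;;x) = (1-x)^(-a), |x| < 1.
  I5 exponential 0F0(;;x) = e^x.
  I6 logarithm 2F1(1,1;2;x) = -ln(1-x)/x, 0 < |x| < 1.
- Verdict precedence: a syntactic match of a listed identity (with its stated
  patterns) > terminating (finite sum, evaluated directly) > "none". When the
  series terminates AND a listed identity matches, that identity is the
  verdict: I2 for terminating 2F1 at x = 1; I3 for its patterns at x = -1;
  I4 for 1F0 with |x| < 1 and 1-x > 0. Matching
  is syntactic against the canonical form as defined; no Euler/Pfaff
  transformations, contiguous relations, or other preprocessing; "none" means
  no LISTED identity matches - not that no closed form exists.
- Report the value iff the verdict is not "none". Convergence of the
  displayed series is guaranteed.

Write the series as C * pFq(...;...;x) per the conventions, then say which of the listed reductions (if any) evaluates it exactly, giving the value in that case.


Structural cue: t_0 being -\frac{1}{5}, factor the ratio over Q (C = -1/5): negated roots = parameters.
Consecutive-term ratio: r(k) = 1 * (k-\frac{5}{9}) (k+1) / [(k+\frac{40}{9}) (k+1)] ; factor over Q: parameters, x = 1, and C = -\frac{1}{5}.

With C = -\frac{1}{5}: the canonical form is 2F1(-\frac{5}{9}, 1; \frac{40}{9}; 1). Verdict: this is Gauss (I1, integer-parameter pattern) (x = 1: the Gamma ratio telescopes since c-a-b = 4 > 0 and a = 1 in Z>0). Hence: -\frac{31}{180}.


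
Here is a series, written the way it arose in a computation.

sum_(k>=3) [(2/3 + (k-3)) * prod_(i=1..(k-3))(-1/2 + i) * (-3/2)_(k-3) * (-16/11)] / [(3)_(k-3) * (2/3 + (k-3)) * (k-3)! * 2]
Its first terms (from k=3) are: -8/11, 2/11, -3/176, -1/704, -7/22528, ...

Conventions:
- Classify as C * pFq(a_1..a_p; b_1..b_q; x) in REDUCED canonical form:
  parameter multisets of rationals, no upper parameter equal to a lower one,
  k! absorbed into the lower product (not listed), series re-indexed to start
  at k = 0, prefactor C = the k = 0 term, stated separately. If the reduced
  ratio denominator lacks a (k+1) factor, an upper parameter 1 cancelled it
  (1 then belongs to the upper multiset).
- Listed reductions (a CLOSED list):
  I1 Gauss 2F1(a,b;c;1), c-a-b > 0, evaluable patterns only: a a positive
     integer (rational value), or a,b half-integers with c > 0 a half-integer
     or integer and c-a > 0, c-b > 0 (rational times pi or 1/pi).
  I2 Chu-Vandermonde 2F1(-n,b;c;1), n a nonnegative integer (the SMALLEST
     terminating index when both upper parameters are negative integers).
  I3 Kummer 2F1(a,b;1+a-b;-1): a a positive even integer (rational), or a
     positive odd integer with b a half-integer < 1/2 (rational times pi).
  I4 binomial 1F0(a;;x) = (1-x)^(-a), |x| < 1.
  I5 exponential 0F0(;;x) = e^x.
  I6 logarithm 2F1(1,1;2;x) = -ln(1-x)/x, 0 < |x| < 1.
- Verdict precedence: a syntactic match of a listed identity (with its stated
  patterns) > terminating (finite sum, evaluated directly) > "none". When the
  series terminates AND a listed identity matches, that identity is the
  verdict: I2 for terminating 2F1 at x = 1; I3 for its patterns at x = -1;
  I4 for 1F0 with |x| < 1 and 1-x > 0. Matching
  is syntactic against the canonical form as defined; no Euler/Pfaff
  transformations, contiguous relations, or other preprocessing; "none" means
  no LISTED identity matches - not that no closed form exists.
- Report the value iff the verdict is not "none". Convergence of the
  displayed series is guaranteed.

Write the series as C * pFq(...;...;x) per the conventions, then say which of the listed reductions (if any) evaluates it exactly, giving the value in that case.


At argument 1: a 2F1 with upper {-3/2, 1/2}, lower {3}, scaled by C = -8/11. Verdict: Gauss (I1, half-integer pattern) applies (x = 1; upper {-3/2, 1/2} half-integers, c = 3 in the evaluable pattern). Exact value: (-2048/1155) / pi.

Structural cue: x = 1 and the running product (C = -8/11, x = 1) telescopes to a rising factorial.
Ratio: r(k) = 1 * (k-3/2) (k+1/2) / [(k+3) (k+1)] - rational in k, leading ratio 1; with t_0 = -8/11, classification follows.


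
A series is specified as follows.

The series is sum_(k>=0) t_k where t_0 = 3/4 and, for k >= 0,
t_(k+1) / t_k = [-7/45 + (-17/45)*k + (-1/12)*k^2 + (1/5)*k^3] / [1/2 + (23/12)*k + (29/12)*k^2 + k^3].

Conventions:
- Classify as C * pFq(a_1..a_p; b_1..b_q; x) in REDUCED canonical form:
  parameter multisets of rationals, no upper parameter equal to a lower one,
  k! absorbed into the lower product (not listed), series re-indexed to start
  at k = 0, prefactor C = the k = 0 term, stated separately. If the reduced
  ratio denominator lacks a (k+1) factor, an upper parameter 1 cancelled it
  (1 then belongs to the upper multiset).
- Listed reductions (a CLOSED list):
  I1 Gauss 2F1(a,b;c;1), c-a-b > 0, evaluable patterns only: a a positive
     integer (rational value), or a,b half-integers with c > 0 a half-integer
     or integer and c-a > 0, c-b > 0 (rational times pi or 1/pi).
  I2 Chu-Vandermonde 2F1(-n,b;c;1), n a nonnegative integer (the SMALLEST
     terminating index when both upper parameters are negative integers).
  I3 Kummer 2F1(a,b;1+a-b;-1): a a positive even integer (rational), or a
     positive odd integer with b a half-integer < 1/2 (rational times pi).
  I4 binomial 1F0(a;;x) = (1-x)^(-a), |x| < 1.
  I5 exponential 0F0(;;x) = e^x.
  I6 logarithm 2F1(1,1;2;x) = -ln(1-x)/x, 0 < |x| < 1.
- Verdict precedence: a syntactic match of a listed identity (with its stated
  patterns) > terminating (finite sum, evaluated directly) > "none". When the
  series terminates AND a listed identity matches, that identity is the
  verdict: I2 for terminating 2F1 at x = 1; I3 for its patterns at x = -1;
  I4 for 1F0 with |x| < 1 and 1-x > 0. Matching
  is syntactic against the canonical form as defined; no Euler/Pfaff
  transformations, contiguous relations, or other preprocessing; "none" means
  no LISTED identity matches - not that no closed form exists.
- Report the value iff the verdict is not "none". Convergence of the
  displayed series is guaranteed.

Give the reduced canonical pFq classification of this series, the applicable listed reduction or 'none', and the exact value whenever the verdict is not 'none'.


x = 1/5 here; the reduced form reads 2F1, upper {-7/4, 2/3}, lower {3/4}, C = 3/4. Verdict: no listed reduction: x = 1/5 and upper {-7/4, 2/3} fail every I1-I6 pattern.

Key observation: from the first term 3/4: factor the ratio over Q (prefactor 3/4): negated roots = parameters.
Adjacent-term ratio: r(k) = (1/5) * (k-7/4) (k+2/3) / [(k+3/4) (k+1)] - rational; roots negated = parameters, x = (1/5), C = 3/4.


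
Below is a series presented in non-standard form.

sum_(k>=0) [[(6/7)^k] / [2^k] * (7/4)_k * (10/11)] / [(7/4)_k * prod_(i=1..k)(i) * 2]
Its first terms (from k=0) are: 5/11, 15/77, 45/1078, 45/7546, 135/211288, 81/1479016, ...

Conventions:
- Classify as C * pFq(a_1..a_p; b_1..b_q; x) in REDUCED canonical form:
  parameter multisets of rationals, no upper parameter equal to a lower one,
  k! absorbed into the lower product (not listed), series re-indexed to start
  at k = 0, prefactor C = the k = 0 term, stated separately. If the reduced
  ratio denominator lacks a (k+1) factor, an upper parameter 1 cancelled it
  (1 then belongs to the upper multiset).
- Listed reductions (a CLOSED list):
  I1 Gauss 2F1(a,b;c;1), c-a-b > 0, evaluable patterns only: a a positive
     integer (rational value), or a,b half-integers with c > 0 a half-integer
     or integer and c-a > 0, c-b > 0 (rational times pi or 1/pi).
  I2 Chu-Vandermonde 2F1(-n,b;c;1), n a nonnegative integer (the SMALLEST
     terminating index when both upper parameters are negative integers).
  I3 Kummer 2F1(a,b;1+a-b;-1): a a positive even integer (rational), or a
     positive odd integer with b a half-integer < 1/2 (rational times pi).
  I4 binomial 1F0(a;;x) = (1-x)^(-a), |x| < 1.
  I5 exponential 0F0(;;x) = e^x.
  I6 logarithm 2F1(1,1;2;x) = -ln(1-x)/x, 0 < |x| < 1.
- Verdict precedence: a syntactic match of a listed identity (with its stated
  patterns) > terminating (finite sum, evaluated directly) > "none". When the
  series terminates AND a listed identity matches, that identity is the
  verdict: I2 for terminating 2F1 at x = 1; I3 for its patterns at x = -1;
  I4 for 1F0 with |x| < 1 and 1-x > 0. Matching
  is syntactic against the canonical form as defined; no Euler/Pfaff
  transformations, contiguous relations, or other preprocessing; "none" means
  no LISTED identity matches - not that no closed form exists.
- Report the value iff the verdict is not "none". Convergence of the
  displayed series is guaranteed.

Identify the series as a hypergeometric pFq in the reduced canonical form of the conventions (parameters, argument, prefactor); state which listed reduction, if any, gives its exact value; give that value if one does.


x = 3/7 here; the reduced form reads 0F0, upper {-}, lower {-}, C = 5/11. Verdict: the I5 exponential reduction fires (the 0F0 exponential series at x = 3/7). Hence: (5/11) * e^(3/7).

The tell: with t_0 = 5/11, the constant factors (C = 5/11) combine into one prefactor.
Ratio: r(k) = (3/7) * 1 / [(k+1)] - rational in k. x = (3/7); t_0 = 5/11; negate the roots.


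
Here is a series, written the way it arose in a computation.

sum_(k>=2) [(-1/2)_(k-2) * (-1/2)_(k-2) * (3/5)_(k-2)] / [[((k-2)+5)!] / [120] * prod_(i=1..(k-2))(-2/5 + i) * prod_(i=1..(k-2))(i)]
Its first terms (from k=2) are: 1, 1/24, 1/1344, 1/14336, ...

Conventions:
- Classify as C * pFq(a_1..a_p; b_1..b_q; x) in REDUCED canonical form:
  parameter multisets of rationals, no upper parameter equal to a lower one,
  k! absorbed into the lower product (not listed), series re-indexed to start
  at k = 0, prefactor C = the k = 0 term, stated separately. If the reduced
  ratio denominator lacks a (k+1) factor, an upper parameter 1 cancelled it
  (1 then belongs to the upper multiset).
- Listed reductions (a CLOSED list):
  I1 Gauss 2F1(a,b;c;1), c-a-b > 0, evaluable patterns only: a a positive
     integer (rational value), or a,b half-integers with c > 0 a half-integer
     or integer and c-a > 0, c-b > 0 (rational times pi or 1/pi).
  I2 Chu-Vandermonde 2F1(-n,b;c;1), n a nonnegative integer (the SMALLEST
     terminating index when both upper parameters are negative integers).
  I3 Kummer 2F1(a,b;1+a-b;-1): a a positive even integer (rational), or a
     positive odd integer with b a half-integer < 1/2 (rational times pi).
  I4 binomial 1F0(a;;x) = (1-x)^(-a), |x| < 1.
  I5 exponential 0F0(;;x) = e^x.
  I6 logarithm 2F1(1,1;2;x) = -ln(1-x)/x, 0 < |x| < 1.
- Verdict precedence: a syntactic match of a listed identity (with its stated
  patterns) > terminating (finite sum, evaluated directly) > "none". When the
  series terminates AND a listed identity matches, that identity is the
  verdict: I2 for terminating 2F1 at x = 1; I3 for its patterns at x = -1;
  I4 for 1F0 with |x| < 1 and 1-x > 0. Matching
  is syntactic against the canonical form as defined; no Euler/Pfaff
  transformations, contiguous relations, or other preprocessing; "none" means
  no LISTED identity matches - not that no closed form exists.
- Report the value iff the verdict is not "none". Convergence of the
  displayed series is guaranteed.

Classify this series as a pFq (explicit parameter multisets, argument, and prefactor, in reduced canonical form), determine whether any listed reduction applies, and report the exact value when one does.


Structural cue: x = 1 and the lower running product (C = 1, x = 1) is a rising factorial.
Step ratio: r(k) = 1 * (k-1/2) (k-1/2) / [(k+6) (k+1)] - rational in k, leading ratio 1; with t_0 = 1, classification follows.

This is 1 * 2F1(-1/2, -1/2; 6; 1) in reduced canonical form. Verdict at x = 1: the half-integer Gauss pattern (I1) matches (x = 1; upper {-1/2, -1/2} half-integers, c = 6 in the evaluable pattern). Exact value: (524288/160083) / pi.


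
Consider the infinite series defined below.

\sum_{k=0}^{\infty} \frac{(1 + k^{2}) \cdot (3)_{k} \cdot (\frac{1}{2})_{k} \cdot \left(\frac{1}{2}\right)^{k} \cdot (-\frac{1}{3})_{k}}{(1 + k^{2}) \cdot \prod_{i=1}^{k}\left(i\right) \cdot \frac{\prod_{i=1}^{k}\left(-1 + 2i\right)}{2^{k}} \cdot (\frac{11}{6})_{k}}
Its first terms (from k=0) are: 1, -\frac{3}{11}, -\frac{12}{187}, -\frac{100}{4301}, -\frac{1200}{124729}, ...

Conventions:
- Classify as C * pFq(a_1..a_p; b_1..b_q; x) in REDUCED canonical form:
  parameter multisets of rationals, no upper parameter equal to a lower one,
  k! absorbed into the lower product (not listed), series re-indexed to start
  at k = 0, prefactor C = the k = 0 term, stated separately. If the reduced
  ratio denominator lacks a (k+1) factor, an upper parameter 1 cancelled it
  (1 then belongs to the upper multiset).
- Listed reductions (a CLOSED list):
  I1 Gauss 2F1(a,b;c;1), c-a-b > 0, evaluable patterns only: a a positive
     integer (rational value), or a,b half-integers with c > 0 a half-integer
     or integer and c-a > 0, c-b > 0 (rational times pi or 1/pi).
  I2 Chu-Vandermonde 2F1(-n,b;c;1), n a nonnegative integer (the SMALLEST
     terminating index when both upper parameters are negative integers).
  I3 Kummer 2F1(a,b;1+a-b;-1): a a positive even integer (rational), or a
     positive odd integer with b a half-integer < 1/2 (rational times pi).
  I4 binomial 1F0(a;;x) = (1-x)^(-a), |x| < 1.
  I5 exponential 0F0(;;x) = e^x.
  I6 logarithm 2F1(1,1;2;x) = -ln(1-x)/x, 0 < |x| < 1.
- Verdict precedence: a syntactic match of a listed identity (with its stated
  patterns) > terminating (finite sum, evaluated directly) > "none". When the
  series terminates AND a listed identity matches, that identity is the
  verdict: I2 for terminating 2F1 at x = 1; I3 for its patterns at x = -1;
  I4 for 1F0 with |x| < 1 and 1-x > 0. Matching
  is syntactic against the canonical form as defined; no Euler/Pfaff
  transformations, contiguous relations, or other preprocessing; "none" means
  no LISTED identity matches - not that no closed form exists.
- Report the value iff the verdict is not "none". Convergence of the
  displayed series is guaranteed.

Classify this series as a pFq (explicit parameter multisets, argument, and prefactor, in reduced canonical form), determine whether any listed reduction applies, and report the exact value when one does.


Classification (C = 1): 2F1 with upper {-\frac{1}{3}, 3}, lower {\frac{11}{6}}, argument x = \frac{1}{2}. Verdict: none. Every listed pattern misses the 2F1 form at \frac{1}{2}, upper {-\frac{1}{3}, 3}.

First insight: t_0 = 1 here, and the parameter 1/2 appears in both the upper and lower lists and cancels (alongside the other common factor).
Adjacent-term ratio: r(k) = \frac{1}{2} * (k-\frac{1}{3}) (k+3) / [(k+\frac{11}{6}) (k+1)] - poly over poly, x = \frac{1}{2} from leading terms; C = 1 at k = 0.


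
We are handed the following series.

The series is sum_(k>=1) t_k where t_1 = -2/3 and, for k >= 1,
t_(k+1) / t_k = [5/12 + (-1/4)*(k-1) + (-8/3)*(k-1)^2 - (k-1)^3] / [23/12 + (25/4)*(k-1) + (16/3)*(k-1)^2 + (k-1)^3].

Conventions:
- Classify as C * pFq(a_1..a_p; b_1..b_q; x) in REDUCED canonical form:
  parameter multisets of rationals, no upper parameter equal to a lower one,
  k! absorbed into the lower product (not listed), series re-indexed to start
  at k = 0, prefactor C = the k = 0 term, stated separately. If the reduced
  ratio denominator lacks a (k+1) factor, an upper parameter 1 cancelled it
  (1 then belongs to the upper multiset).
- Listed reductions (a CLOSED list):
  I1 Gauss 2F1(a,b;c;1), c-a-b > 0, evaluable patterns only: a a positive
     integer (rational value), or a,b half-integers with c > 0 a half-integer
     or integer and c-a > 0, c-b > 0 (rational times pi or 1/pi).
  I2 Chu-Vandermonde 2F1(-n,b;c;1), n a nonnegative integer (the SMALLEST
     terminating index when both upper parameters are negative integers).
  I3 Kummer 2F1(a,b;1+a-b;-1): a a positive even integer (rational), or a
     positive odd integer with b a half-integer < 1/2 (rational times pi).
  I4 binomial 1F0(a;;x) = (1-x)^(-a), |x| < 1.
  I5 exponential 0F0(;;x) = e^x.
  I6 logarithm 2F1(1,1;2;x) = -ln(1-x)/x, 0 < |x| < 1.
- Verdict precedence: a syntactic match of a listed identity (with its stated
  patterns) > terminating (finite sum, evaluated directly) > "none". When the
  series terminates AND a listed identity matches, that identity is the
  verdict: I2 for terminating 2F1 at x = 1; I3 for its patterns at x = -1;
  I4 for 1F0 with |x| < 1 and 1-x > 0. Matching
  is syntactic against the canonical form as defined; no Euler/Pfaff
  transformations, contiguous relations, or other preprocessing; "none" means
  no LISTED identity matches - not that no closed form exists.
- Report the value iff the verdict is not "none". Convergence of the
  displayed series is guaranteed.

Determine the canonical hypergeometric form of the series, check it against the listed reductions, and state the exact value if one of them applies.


This is -2/3 * 2F1(-1/3, 5/2; 23/6; -1) in reduced canonical form. Verdict: none. No listed pattern accepts 2F1(-1/3, 5/2; 23/6; -1).

First insight: x = (-1) and the ratio is unreduced: k + 1/2 divides both sides (C = -2/3).
Step ratio: r(k) = (-1) * (k-1/3) (k+5/2) / [(k+23/6) (k+1)] - rational in k, leading ratio (-1); with t_0 = -2/3, classification follows.


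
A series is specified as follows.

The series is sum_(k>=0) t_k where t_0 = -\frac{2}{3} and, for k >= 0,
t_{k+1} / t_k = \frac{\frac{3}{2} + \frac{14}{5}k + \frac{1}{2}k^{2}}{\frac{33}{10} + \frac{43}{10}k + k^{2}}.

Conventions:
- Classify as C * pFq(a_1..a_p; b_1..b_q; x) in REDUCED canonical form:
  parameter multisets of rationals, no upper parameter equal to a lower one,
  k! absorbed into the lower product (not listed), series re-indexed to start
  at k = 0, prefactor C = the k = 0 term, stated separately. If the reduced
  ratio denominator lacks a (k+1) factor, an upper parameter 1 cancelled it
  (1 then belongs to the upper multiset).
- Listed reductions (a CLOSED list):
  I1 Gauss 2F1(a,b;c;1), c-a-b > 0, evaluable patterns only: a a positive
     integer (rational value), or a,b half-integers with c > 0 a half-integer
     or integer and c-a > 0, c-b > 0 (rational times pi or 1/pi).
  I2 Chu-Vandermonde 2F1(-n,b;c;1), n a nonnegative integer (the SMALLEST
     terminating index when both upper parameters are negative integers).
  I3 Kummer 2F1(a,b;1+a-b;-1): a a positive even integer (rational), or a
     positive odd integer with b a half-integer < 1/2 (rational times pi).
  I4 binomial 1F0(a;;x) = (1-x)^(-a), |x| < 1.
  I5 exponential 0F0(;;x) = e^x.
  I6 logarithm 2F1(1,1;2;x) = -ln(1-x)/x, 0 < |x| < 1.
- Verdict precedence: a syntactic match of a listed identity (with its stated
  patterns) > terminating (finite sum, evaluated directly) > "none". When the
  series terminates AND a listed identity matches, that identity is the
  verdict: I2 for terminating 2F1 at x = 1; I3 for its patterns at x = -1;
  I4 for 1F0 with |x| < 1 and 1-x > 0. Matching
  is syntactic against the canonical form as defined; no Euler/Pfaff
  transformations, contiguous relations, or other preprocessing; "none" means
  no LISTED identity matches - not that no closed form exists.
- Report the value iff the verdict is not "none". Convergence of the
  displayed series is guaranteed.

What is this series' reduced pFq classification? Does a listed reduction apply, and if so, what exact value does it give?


The series (x = \frac{1}{2}) is 2F1: upper {\frac{3}{5}, 5}, lower {\frac{33}{10}}, prefactor -\frac{2}{3}. Verdict: none - this 2F1 at x = \frac{1}{2} matches no listed pattern, and upper {\frac{3}{5}, 5} holds no stopper.

The tell: t_0 = -\frac{2}{3} here, and the expanded ratio factors over Q; prefactor -2/3, roots give parameters.
Adjacent-term ratio: r(k) = \frac{1}{2} * (k+\frac{3}{5}) (k+5) / [(k+\frac{33}{10}) (k+1)] ; factor over Q: parameters, x = \frac{1}{2}, and C = -\frac{2}{3}.


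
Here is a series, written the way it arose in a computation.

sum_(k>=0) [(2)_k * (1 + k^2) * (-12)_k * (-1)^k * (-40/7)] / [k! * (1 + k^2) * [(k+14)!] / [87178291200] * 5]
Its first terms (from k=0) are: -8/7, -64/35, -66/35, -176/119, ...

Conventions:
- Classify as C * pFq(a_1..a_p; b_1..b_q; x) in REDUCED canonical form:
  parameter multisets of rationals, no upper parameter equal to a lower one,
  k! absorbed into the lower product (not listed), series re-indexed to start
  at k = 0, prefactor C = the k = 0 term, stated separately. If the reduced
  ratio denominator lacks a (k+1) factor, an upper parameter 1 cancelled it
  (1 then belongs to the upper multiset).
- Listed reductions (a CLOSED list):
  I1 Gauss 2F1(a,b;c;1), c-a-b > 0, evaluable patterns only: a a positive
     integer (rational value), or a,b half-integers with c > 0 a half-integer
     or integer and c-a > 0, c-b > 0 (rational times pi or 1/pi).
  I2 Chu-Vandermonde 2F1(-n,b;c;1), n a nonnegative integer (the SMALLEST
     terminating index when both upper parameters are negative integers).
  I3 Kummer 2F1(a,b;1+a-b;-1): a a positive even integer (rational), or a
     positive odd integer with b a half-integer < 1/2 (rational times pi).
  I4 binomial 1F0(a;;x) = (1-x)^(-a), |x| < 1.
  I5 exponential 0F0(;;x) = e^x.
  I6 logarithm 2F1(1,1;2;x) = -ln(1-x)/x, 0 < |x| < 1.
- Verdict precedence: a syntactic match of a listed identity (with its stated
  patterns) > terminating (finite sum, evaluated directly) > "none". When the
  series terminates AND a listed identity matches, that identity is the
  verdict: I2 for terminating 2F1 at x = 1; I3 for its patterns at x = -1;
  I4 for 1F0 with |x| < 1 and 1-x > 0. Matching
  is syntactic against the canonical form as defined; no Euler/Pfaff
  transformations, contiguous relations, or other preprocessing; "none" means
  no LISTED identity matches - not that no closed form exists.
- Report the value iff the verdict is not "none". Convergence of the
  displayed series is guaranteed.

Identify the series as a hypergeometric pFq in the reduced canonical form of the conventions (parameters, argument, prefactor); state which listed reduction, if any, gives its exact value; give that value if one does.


This is -8/7 * 2F1(-12, 2; 15; -1) in reduced canonical form. Verdict at x = -1: the Kummer evaluation I3 matches (x = -1; c = 15 equals 1+a-b for upper {-12, 2}: listed pattern). Sum: -8.

Key observation: with t_0 = -8/7, the constant factors (C = -8/7) combine into one prefactor.
Ratio: r(k) = (-1) * (k-12) (k+2) / [(k+15) (k+1)] - poly over poly, x = (-1) from leading terms; C = -8/7 at k = 0.
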